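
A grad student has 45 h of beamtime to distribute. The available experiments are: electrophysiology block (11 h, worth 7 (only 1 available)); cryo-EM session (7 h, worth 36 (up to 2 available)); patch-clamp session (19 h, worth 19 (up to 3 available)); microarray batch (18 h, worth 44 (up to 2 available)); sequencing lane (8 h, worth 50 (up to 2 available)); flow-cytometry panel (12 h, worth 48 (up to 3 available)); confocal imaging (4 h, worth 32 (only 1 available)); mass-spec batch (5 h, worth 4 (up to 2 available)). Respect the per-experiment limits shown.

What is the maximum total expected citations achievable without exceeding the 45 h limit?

A density-first pass picks 2×cryo-EM session + 2×sequencing lane + confocal imaging + 2×mass-spec batch — 212 at 44 h.
Replace 2×cryo-EM session and 2×mass-spec batch with 2×flow-cytometry panel: the trade gains 16 net, giving 228 at 44 h.
That's the maximum — no swap from here does better than 228.

228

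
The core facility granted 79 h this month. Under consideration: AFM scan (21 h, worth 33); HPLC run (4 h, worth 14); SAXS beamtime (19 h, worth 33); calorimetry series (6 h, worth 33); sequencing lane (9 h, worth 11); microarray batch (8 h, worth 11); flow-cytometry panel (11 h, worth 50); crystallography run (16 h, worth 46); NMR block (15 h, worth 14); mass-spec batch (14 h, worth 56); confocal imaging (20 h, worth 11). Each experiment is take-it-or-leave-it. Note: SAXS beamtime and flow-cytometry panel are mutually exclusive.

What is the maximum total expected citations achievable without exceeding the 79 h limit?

232

By expected citations per h: calorimetry series 5.50, flow-cytometry panel 4.55, mass-spec batch 4.00 lead.
AFM scan + HPLC run + calorimetry series + flow-cytometry panel + crystallography run + mass-spec batch uses 72 of the 79 h and totals 232.
The spare 7 h is too small for any remaining experiment, and no feasible exchange beats 232.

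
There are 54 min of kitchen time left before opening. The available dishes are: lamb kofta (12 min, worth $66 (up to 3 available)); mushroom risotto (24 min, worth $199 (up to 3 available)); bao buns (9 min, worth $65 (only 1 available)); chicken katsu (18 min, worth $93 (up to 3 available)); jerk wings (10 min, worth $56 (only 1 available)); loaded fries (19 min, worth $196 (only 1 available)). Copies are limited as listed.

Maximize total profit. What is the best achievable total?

460

The ratio ordering already packs tightly: mushroom risotto + bao buns + loaded fries, 52 min, 460.
Every other selection either busts 54 min or exceeds an availability limit or fails to beat 460.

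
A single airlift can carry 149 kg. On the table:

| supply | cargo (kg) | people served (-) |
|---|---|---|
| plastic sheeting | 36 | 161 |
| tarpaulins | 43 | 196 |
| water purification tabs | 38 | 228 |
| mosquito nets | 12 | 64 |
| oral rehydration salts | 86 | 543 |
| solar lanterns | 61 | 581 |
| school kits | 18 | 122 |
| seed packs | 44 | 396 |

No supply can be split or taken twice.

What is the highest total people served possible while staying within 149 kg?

A density-first pass picks mosquito nets + solar lanterns + school kits + seed packs — 1163 at 135 kg.
Dropping mosquito nets and school kits frees 30 kg; slotting in water purification tabs (38 kg) lifts the total to 1205 at 143 kg.

1205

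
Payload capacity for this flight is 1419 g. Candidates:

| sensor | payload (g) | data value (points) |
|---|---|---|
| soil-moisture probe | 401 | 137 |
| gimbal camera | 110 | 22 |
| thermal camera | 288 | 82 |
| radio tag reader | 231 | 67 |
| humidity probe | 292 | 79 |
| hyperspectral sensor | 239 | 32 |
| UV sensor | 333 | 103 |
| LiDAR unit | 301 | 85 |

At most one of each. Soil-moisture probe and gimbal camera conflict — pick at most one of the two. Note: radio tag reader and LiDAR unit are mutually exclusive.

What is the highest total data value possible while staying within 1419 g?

407

By data value per g: soil-moisture probe 0.34, UV sensor 0.31, radio tag reader 0.29 lead.
Taking soil-moisture probe + thermal camera + UV sensor + LiDAR unit: 1323 g used, 407 in data value.
The closest alternative, soil-moisture probe + humidity probe + UV sensor + LiDAR unit, reaches only 404.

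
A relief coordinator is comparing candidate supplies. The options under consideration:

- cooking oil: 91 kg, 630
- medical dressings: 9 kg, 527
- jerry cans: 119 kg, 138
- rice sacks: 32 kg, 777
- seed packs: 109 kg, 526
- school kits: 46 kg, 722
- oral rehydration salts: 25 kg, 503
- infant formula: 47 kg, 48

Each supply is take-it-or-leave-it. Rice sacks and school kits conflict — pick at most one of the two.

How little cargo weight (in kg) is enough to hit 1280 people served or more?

Look for the lowest-cargo combination reaching 1280.
medical dressings + rice sacks reaches 1304 using 41 kg.
Below 41 kg the best achievable stays under 1280.

41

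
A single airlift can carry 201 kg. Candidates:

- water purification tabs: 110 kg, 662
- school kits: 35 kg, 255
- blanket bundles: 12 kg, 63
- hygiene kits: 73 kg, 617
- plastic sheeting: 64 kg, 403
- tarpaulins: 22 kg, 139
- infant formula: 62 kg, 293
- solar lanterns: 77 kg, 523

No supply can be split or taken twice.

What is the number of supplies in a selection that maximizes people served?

4

Best achievable people served is 1458.
For example school kits + blanket bundles + hygiene kits + solar lanterns achieves it, using 197 kg.
All optima have 4 supplies.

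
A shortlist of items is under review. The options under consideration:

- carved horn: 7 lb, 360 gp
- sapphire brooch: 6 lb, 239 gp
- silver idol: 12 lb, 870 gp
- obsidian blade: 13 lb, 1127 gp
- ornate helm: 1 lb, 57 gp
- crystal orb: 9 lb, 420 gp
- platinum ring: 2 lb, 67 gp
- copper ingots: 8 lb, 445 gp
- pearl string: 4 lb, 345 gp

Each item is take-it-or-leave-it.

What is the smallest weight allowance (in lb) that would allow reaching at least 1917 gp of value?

Look for the lowest-weight combination reaching 1917.
silver idol + obsidian blade: 1997 value at 25 lb.
No combination under 25 lb hits 1917.

25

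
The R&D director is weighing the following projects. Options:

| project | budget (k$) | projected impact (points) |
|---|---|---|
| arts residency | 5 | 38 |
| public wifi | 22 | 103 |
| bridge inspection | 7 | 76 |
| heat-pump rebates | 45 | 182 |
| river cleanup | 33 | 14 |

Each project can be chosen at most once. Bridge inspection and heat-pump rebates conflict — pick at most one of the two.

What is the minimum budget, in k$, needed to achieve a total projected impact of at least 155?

29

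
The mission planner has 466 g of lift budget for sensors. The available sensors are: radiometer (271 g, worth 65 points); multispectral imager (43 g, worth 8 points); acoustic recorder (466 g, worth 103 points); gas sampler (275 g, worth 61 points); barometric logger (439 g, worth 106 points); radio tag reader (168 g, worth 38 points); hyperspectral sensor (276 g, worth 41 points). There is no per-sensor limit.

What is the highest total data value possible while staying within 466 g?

By data value per g: barometric logger 0.24, radiometer 0.24, radio tag reader 0.23, gas sampler 0.22 lead.
The ratio ordering already packs tightly: barometric logger, 439 g, 106.
Every other selection either busts 466 g or fails to beat 106.

106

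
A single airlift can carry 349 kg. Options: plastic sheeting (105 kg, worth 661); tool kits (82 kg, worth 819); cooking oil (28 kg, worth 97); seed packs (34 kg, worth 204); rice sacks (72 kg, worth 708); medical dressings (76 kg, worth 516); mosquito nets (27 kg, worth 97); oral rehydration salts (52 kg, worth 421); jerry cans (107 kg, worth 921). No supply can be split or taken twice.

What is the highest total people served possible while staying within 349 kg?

3073

Tool kits + seed packs + rice sacks + oral rehydration salts + jerry cans uses 347 of the 349 kg and totals 3073.
Next best is tool kits + cooking oil + rice sacks + oral rehydration salts + jerry cans at 2966 (341 kg) — short by 107.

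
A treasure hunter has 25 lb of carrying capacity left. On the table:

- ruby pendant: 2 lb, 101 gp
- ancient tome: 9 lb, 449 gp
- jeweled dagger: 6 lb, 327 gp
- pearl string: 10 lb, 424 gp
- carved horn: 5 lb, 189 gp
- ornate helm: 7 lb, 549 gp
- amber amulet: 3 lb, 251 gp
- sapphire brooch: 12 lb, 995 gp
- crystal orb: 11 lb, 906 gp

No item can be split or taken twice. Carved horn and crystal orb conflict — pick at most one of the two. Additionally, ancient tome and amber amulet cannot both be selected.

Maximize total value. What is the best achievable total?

Greedy by ratio would take ruby pendant + ornate helm + amber amulet + sapphire brooch: 24 lb used, total 1896.
The 10 lb tied up in ornate helm and amber amulet is better spent on crystal orb — total rises to 2002 (25 lb).
Nothing else feasible within 25 lb beats 2002.

2002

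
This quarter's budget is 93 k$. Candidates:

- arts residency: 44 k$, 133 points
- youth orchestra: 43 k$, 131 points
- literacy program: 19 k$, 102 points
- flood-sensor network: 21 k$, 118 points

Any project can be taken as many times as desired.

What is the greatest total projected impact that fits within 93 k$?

Taking 4×flood-sensor network: 84 k$ used, 472 in projected impact.

472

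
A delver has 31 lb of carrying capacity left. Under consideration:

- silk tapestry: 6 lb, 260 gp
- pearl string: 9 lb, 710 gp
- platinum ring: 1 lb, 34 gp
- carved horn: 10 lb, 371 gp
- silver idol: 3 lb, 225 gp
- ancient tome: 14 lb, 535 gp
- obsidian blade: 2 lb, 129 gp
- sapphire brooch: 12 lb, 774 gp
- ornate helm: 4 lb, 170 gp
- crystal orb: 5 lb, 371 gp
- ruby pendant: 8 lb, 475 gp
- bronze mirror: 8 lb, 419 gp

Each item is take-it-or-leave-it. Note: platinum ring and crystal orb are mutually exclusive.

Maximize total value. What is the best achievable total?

Taking pearl string + silver idol + obsidian blade + sapphire brooch + crystal orb: 31 lb used, 2209 in value.
Every other selection either busts 31 lb or breaks a pairing rule or fails to beat 2209.

2209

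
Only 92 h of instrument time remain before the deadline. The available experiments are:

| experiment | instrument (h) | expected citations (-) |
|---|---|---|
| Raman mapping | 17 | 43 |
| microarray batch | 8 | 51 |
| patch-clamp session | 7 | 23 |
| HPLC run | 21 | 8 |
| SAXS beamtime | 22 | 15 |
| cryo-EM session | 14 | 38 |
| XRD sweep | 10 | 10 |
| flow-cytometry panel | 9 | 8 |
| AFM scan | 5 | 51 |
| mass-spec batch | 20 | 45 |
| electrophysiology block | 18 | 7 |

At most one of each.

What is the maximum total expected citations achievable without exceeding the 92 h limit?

Density check — AFM scan 10.20, microarray batch 6.38, patch-clamp session 3.29 are the best per h.
Raman mapping + microarray batch + patch-clamp session + cryo-EM session + XRD sweep + flow-cytometry panel + AFM scan + mass-spec batch uses 90 of the 92 h and totals 269.
That's the maximum — no swap from here does better than 269.

269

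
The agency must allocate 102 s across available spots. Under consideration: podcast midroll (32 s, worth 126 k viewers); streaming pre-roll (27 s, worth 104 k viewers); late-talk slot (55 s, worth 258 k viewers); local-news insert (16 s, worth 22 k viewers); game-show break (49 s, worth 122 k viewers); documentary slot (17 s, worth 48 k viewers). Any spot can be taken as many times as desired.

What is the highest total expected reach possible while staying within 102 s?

By expected reach per s: late-talk slot 4.69, podcast midroll 3.94, streaming pre-roll 3.85, documentary slot 2.82 lead.
The ratio heuristic lands on podcast midroll + late-talk slot (384) but leaves 15 s idle.
Dropping podcast midroll frees 32 s; slotting in streaming pre-roll + documentary slot (44 s) lifts the total to 410 at 99 s.
Nothing else within 102 s beats 410.

410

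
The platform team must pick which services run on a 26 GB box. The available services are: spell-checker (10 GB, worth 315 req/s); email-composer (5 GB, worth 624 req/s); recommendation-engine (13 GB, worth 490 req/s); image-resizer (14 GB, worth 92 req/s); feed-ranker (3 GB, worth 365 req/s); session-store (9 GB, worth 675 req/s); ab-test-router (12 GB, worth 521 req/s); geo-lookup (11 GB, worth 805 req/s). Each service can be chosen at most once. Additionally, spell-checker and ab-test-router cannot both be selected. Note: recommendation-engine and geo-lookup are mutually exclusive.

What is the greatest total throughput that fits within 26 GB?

2104

Density check — email-composer 124.80, feed-ranker 121.67, session-store 75.00 are the best per GB.
Greedy by ratio would take email-composer + feed-ranker + session-store: 17 GB used, total 1664.
Dropping feed-ranker frees 3 GB; slotting in geo-lookup (11 GB) lifts the total to 2104 at 25 GB.
No other feasible combination exceeds 2104.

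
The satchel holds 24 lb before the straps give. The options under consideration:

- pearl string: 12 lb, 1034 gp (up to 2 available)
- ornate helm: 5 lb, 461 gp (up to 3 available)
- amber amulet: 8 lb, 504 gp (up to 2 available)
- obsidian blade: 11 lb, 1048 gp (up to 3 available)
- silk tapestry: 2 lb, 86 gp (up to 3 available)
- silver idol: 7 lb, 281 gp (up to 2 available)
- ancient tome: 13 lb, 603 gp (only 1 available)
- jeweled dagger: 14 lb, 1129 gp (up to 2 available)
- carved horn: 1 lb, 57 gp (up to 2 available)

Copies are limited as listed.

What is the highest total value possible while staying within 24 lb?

2210

Taking 2×obsidian blade + 2×carved horn: 24 lb used, 2210 in value.
That's the maximum — no swap from here does better than 2210.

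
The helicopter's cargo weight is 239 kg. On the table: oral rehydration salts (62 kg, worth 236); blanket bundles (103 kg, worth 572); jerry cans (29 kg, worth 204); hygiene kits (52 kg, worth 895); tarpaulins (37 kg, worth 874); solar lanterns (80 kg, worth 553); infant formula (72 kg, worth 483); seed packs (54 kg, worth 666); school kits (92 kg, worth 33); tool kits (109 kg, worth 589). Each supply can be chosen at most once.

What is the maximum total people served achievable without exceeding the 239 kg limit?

The ratio heuristic lands on oral rehydration salts + jerry cans + hygiene kits + tarpaulins + seed packs (2875) but leaves 5 kg idle.
Dropping oral rehydration salts and jerry cans frees 91 kg; slotting in solar lanterns (80 kg) lifts the total to 2988 at 223 kg.
The closest alternative, hygiene kits + tarpaulins + infant formula + seed packs, reaches only 2918.

2988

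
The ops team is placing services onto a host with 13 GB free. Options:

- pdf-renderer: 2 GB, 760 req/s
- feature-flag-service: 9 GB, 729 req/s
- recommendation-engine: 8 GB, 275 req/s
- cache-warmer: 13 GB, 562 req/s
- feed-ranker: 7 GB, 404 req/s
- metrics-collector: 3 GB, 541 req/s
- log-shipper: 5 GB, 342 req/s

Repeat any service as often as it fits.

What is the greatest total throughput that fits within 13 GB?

4560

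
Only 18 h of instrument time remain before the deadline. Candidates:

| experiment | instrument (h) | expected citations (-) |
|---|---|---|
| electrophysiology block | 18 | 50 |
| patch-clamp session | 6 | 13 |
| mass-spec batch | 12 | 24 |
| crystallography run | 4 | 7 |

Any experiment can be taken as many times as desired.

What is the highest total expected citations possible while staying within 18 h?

Electrophysiology block uses 18 of the 18 h and totals 50.
Every other selection either busts 18 h or fails to beat 50.

50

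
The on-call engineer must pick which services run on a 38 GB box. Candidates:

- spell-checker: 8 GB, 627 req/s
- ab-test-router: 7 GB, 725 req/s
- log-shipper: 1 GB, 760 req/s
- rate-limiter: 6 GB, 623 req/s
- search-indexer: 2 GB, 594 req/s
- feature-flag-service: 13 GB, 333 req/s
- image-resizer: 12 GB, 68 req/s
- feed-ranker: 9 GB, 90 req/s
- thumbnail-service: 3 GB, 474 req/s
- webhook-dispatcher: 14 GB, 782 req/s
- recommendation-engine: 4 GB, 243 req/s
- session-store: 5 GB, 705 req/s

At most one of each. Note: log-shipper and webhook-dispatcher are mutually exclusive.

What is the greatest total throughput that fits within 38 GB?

By throughput per GB: log-shipper 760.00, search-indexer 297.00, thumbnail-service 158.00, session-store 141.00 lead.
Spell-checker + ab-test-router + log-shipper + rate-limiter + search-indexer + thumbnail-service + recommendation-engine + session-store uses 36 of the 38 GB and totals 4751.
The closest alternative, spell-checker + ab-test-router + log-shipper + rate-limiter + search-indexer + thumbnail-service + session-store, reaches only 4508.

4751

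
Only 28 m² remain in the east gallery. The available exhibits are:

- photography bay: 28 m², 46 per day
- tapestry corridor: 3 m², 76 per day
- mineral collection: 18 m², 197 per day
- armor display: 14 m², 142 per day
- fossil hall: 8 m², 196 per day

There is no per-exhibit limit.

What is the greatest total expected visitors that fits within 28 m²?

696

Taking the top-ratio exhibits first gives 9×tapestry corridor for 684 (27 m²).
The 15 m² tied up in 5×tapestry corridor is better spent on 2×fossil hall — total rises to 696 (28 m²).
That's the maximum — no swap from here does better than 696.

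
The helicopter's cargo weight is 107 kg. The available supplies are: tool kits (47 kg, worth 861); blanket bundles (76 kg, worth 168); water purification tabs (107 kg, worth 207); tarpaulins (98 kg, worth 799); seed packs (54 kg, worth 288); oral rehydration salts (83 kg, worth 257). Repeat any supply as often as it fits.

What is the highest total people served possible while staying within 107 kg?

Taking 2×tool kits: 94 kg used, 1722 in people served.
Every other selection either busts 107 kg or fails to beat 1722.

1722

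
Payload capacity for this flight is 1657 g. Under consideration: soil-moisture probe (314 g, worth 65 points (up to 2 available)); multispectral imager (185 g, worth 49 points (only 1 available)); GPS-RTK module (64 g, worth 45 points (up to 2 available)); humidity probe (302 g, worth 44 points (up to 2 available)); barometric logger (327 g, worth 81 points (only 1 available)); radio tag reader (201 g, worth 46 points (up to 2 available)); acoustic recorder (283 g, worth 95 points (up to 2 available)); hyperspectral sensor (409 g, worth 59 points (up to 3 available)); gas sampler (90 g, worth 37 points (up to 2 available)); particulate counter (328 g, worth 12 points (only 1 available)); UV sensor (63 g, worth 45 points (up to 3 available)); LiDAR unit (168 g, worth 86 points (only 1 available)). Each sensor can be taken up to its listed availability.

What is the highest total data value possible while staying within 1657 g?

670

By data value per g: UV sensor 0.71, GPS-RTK module 0.70, LiDAR unit 0.51, gas sampler 0.41 lead.
Taking multispectral imager + 2×GPS-RTK module + radio tag reader + 2×acoustic recorder + 2×gas sampler + 3×UV sensor + LiDAR unit: 1617 g used, 670 in data value.
Every other selection either busts 1657 g or exceeds an availability limit or fails to beat 670.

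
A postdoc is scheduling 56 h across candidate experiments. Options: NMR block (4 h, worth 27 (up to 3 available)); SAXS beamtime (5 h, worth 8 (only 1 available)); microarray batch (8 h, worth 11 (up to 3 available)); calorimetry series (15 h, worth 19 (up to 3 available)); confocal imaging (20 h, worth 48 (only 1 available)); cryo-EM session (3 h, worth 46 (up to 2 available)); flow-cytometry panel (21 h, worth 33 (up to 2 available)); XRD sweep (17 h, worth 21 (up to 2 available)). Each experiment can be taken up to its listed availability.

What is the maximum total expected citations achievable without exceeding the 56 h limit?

243

Filling by ratio: 3×NMR block + SAXS beamtime + microarray batch + confocal imaging + 2×cryo-EM session for 240, with 5 h left unused.
Dropping SAXS beamtime frees 5 h; slotting in microarray batch (8 h) lifts the total to 243 at 54 h.
Nothing else within 56 h beats 243.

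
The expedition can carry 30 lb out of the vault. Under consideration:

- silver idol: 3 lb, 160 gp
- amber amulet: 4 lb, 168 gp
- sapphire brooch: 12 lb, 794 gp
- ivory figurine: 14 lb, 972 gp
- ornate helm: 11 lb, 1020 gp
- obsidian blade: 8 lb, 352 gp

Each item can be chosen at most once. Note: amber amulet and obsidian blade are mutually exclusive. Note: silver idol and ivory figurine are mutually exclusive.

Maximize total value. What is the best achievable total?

2160

By value per lb: ornate helm 92.73, ivory figurine 69.43, sapphire brooch 66.17 lead.
Best packing: amber amulet + ivory figurine + ornate helm — 29 lb, 2160 total.
Runner-up silver idol + amber amulet + sapphire brooch + ornate helm tops out at 2142.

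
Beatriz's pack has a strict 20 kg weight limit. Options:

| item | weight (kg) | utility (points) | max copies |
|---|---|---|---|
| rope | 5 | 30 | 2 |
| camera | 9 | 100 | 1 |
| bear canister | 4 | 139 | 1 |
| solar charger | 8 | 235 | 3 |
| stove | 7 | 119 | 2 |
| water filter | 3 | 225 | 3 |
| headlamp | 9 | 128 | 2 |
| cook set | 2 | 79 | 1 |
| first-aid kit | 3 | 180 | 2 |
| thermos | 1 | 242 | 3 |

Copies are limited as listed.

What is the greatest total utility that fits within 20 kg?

1840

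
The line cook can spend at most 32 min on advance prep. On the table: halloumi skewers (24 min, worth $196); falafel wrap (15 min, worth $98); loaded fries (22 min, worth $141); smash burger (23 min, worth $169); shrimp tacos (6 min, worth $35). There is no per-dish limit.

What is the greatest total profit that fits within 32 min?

231

The ratio ordering already packs tightly: halloumi skewers + shrimp tacos, 30 min, 231.
Every other selection either busts 32 min or fails to beat 231.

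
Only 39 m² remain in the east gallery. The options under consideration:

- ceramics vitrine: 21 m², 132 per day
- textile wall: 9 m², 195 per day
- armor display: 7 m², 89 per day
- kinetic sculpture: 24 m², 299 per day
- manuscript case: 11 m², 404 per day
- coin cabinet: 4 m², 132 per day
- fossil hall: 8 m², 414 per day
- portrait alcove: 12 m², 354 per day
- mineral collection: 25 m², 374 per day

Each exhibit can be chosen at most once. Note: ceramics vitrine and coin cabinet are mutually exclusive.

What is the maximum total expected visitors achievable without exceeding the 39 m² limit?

1304

Manuscript case + coin cabinet + fossil hall + portrait alcove uses 35 of the 39 m² and totals 1304.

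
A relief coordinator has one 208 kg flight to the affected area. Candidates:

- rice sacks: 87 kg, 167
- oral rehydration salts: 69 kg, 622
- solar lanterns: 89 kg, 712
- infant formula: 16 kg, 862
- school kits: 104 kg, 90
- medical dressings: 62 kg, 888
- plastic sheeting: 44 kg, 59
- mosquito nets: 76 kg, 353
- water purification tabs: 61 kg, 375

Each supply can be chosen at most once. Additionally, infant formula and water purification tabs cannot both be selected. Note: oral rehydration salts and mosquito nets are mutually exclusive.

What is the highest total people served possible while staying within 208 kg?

2462

Solar lanterns + infant formula + medical dressings uses 167 of the 208 kg and totals 2462.
The closest alternative, oral rehydration salts + infant formula + medical dressings + plastic sheeting, reaches only 2431.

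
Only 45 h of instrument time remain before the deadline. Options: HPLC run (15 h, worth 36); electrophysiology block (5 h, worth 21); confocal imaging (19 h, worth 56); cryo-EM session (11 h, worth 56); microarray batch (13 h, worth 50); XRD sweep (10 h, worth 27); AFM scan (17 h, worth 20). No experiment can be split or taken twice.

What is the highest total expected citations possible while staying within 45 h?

163

Greedy by ratio would take electrophysiology block + cryo-EM session + microarray batch + XRD sweep: 39 h used, total 154.
Dropping XRD sweep frees 10 h; slotting in HPLC run (15 h) lifts the total to 163 at 44 h.
The closest alternative, confocal imaging + cryo-EM session + microarray batch, reaches only 162.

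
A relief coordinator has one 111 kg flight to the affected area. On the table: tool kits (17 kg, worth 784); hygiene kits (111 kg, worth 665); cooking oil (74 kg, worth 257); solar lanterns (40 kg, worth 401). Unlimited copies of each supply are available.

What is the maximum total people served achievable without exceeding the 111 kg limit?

4704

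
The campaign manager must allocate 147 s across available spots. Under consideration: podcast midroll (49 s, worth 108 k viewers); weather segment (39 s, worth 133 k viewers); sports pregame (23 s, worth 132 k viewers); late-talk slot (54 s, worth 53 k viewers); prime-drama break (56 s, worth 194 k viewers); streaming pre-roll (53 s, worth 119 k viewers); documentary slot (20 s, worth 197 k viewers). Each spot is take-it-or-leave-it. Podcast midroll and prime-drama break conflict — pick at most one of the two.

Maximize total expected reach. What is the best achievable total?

Weather segment + sports pregame + prime-drama break + documentary slot uses 138 of the 147 s and totals 656.
The closest alternative, weather segment + sports pregame + streaming pre-roll + documentary slot, reaches only 581.

656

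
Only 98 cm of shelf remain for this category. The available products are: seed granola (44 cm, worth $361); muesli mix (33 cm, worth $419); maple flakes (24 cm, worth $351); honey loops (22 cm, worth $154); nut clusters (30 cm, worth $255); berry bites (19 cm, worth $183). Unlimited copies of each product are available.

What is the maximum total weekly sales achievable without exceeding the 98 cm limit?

1404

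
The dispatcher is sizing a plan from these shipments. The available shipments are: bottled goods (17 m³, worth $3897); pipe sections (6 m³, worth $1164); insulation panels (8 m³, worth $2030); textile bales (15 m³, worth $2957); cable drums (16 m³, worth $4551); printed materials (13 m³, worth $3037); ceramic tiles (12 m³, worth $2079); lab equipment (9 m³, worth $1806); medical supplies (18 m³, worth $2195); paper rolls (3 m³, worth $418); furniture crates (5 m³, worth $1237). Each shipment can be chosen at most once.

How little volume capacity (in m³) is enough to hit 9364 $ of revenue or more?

Minimise m³ subject to total revenue ≥ 9364.
insulation panels + cable drums + printed materials: 9618 revenue at 37 m³.
No combination under 37 m³ hits 9364.

37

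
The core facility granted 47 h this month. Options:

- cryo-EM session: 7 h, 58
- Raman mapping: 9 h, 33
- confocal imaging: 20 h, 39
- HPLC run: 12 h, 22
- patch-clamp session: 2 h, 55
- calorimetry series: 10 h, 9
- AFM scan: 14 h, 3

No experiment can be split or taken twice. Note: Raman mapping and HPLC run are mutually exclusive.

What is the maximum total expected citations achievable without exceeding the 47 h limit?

185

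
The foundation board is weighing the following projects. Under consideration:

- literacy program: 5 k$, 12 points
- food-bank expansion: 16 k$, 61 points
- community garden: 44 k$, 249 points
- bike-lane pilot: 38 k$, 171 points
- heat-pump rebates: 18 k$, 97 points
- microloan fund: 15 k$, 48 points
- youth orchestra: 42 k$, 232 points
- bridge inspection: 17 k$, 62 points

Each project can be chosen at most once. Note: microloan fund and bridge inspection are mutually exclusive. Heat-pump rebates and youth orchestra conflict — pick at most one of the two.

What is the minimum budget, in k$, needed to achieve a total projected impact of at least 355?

Need the lightest bundle worth ≥ 355.
literacy program + community garden + heat-pump rebates: 358 projected impact at 67 k$.
No combination under 67 k$ hits 355.

67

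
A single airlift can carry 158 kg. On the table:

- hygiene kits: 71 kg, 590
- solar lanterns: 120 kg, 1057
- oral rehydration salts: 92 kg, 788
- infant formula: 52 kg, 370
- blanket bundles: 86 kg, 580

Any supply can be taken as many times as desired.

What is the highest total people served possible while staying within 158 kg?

Greedy by ratio would take solar lanterns: 120 kg used, total 1057.
Dropping solar lanterns frees 120 kg; slotting in 2×hygiene kits (142 kg) lifts the total to 1180 at 142 kg.
Every other selection either busts 158 kg or fails to beat 1180.

1180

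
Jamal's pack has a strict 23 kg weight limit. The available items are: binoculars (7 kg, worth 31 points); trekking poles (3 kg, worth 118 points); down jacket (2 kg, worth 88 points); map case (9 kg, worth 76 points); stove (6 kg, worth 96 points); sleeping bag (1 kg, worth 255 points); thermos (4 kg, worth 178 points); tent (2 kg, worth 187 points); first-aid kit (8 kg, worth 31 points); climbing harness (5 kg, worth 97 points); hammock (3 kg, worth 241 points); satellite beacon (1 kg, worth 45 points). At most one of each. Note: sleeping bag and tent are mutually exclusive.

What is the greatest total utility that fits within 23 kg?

1030

Density check — sleeping bag 255.00, tent 93.50, hammock 80.33 are the best per kg.
Best packing: trekking poles + stove + sleeping bag + thermos + climbing harness + hammock + satellite beacon — 23 kg, 1030 total.
The closest alternative, trekking poles + down jacket + sleeping bag + thermos + climbing harness + hammock + satellite beacon, reaches only 1022.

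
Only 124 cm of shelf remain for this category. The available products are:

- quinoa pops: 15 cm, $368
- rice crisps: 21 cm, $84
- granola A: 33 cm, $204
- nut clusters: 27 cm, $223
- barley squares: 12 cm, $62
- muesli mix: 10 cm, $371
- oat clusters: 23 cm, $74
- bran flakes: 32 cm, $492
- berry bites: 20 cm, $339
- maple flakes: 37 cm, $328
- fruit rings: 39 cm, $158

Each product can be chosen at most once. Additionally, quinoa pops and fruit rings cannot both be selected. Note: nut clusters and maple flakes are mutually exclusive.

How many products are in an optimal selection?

5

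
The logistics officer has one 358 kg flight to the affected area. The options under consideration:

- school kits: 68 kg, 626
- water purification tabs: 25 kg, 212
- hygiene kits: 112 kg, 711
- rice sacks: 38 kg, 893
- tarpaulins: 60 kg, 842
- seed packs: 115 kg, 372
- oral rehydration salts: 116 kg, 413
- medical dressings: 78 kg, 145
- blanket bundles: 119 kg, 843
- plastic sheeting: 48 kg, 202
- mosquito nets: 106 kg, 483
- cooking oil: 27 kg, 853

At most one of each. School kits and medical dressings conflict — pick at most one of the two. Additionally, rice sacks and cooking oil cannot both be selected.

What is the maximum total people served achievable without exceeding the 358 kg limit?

3618

Best packing: school kits + water purification tabs + rice sacks + tarpaulins + blanket bundles + plastic sheeting — 358 kg, 3618 total.
Next best is school kits + water purification tabs + tarpaulins + blanket bundles + plastic sheeting + cooking oil at 3578 (347 kg) — short by 40.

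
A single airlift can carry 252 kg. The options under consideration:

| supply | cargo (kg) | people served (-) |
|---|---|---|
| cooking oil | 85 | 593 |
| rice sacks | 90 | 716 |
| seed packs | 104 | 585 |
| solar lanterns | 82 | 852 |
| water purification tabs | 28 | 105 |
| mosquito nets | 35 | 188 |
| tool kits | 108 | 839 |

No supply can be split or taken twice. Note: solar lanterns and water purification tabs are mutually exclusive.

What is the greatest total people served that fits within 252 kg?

Ranking by ratio (people served/kg): solar lanterns 10.39, rice sacks 7.96, tool kits 7.77.
Solar lanterns + mosquito nets + tool kits uses 225 of the 252 kg and totals 1879.

1879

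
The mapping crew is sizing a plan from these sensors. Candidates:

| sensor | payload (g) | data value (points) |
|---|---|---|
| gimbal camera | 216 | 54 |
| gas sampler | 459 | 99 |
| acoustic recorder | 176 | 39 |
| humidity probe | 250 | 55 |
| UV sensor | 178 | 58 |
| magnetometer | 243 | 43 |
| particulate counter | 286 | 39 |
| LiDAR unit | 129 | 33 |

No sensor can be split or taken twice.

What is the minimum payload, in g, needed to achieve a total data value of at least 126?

Minimise g subject to total data value ≥ 126.
acoustic recorder + UV sensor + LiDAR unit: 130 data value at 483 g.
No combination under 483 g hits 126.

483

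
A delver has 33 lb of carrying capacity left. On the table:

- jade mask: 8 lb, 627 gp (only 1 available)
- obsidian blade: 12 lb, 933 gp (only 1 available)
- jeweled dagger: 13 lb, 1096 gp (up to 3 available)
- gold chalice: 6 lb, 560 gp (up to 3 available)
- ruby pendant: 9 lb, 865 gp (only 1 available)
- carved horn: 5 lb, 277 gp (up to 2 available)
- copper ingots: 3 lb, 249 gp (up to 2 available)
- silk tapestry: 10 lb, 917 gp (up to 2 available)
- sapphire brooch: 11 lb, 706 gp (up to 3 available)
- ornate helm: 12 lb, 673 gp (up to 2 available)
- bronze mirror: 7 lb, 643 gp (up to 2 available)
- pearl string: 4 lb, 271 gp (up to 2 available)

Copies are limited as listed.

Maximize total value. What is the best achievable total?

3068

Greedy by ratio would take 3×gold chalice + ruby pendant + 2×copper ingots: 33 lb used, total 3043.
Dropping 3×gold chalice and 2×copper ingots frees 24 lb; slotting in silk tapestry + 2×bronze mirror (24 lb) lifts the total to 3068 at 33 lb.
No other feasible combination exceeds 3068.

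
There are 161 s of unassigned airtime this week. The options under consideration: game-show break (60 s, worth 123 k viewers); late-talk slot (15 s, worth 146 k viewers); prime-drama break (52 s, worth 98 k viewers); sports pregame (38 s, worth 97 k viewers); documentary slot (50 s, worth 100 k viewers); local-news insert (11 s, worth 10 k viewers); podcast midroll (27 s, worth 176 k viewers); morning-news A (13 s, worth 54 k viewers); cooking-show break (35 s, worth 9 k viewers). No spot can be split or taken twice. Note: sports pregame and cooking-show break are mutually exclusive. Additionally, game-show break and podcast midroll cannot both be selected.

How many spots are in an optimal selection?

The maximum expected reach within 161 s is 583.
One optimal bundle: late-talk slot + sports pregame + documentary slot + local-news insert + podcast midroll + morning-news A (154 s).
All optima have 6 spots.

6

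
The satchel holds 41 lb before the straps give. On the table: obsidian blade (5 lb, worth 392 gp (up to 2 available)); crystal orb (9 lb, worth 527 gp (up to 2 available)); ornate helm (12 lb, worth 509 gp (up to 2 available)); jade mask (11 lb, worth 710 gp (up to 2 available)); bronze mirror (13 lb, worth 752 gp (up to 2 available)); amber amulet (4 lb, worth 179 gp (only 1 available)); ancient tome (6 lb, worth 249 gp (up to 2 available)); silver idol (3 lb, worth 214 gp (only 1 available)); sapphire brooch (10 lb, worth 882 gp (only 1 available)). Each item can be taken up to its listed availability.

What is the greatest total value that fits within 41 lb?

2934

Ranking by ratio (value/lb): sapphire brooch 88.20, obsidian blade 78.40, silver idol 71.33.
Filling by ratio: 2×obsidian blade + jade mask + amber amulet + silver idol + sapphire brooch for 2769, with 3 lb left unused.
Replace jade mask and amber amulet with 2×crystal orb: the trade gains 165 net, giving 2934 at 41 lb.
That's the maximum — no swap from here does better than 2934.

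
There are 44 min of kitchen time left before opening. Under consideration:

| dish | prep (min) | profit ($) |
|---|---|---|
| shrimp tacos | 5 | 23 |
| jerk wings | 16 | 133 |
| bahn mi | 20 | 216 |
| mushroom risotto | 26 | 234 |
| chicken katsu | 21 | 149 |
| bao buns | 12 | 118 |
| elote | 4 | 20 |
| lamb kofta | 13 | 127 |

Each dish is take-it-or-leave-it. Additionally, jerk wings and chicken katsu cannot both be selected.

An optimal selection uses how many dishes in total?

4

Optimal total is 386.
For example shrimp tacos + bahn mi + elote + lamb kofta achieves it, using 42 min.
Every optimal selection uses 4 dishes.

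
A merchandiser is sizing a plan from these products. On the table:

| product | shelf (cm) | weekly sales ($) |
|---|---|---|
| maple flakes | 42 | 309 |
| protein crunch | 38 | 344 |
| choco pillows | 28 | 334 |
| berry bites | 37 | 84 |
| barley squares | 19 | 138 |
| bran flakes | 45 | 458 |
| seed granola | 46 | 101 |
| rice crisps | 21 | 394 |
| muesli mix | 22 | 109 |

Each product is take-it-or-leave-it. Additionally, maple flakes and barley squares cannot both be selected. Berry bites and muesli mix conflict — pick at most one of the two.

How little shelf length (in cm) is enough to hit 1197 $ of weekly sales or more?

106

Look for the lowest-shelf combination reaching 1197.
Taking protein crunch + choco pillows + barley squares + rice crisps gives 1210 (≥ 1197) for 106 cm.
Any bundle with less than 106 cm falls short of 1197.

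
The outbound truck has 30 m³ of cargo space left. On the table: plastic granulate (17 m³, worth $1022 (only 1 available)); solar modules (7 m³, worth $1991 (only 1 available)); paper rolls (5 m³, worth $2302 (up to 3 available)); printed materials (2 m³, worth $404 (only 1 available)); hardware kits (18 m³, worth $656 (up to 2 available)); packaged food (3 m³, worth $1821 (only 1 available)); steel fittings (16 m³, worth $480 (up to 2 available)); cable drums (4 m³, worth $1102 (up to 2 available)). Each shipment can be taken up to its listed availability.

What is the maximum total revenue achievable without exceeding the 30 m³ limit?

11820

Solar modules + 3×paper rolls + packaged food + cable drums uses 29 of the 30 m³ and totals 11820.
Nothing else within 30 m³ beats 11820.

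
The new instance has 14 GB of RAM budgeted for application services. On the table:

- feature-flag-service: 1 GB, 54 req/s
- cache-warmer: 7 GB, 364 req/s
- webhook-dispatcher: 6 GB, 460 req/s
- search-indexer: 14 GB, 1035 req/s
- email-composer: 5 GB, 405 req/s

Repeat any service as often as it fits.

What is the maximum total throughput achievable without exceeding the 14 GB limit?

1035

Greedy by ratio would take 4×feature-flag-service + 2×email-composer: 14 GB used, total 1026.
The 14 GB tied up in 4×feature-flag-service and 2×email-composer is better spent on search-indexer — total rises to 1035 (14 GB).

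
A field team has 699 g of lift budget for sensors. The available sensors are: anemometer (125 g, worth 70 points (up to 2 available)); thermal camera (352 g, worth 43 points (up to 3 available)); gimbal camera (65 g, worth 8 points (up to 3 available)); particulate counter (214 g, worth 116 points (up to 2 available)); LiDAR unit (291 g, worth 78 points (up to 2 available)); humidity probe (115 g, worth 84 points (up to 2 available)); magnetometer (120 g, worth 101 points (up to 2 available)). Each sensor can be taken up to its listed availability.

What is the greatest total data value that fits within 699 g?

486

The ratio heuristic lands on anemometer + gimbal camera + 2×humidity probe + 2×magnetometer (448) but leaves 39 g idle.
Dropping anemometer and gimbal camera frees 190 g; slotting in particulate counter (214 g) lifts the total to 486 at 684 g.
That's the maximum — no swap from here does better than 486.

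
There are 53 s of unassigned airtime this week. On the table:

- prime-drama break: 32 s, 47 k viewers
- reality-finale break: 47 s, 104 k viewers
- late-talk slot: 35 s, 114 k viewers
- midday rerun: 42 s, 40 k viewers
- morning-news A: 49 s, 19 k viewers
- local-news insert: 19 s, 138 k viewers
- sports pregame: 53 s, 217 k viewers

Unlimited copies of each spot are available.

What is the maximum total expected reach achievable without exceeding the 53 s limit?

276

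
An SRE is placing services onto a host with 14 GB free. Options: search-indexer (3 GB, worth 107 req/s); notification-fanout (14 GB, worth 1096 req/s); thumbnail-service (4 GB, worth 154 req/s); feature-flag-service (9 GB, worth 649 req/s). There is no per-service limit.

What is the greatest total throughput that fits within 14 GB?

Density check — notification-fanout 78.29, feature-flag-service 72.11, thumbnail-service 38.50 are the best per GB.
Best packing: notification-fanout — 14 GB, 1096 total.
That's the maximum — no swap from here does better than 1096.

1096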